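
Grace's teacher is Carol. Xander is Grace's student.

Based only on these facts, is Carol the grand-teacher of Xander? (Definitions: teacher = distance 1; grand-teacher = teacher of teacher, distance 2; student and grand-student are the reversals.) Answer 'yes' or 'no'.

Reconstructing the teacher chain from the given facts:
  Carol -> Grace -> Xander
(each arrow means 'teacher of the next')
Positions in the chain (0 = top):
  position of Carol: 0
  position of Grace: 1
  position of Xander: 2

Carol is at position 0, Xander is at position 2; signed distance (j - i) = 2.
'grand-teacher' requires j - i = 2. Actual distance is 2, so the relation HOLDS.

Answer: yes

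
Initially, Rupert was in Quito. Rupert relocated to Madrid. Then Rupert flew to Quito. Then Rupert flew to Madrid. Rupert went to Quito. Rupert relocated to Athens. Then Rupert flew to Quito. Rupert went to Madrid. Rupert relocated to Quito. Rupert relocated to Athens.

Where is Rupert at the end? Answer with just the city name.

Answer: Athens

Derivation:
Tracking Rupert's location:
Start: Rupert is in Quito.
After move 1: Quito -> Madrid. Rupert is in Madrid.
After move 2: Madrid -> Quito. Rupert is in Quito.
After move 3: Quito -> Madrid. Rupert is in Madrid.
After move 4: Madrid -> Quito. Rupert is in Quito.
After move 5: Quito -> Athens. Rupert is in Athens.
After move 6: Athens -> Quito. Rupert is in Quito.
After move 7: Quito -> Madrid. Rupert is in Madrid.
After move 8: Madrid -> Quito. Rupert is in Quito.
After move 9: Quito -> Athens. Rupert is in Athens.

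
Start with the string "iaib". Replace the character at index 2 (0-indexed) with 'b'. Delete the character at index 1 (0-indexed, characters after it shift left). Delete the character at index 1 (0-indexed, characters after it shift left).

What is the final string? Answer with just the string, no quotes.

Answer: ib

Derivation:
Applying each edit step by step:
Start: "iaib"
Op 1 (replace idx 2: 'i' -> 'b'): "iaib" -> "iabb"
Op 2 (delete idx 1 = 'a'): "iabb" -> "ibb"
Op 3 (delete idx 1 = 'b'): "ibb" -> "ib"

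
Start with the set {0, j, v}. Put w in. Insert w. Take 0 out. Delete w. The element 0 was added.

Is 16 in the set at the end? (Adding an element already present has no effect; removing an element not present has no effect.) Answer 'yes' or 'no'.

Answer: no

Derivation:
Tracking the set through each operation:
Start: {0, j, v}
Event 1 (add w): added. Set: {0, j, v, w}
Event 2 (add w): already present, no change. Set: {0, j, v, w}
Event 3 (remove 0): removed. Set: {j, v, w}
Event 4 (remove w): removed. Set: {j, v}
Event 5 (add 0): added. Set: {0, j, v}

Final set: {0, j, v} (size 3)
16 is NOT in the final set.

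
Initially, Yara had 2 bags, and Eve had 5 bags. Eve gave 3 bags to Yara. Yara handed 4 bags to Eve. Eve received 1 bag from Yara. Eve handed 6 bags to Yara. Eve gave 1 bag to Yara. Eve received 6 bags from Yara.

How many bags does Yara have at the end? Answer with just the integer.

Tracking counts step by step:
Start: Yara=2, Eve=5
Event 1 (Eve -> Yara, 3): Eve: 5 -> 2, Yara: 2 -> 5. State: Yara=5, Eve=2
Event 2 (Yara -> Eve, 4): Yara: 5 -> 1, Eve: 2 -> 6. State: Yara=1, Eve=6
Event 3 (Yara -> Eve, 1): Yara: 1 -> 0, Eve: 6 -> 7. State: Yara=0, Eve=7
Event 4 (Eve -> Yara, 6): Eve: 7 -> 1, Yara: 0 -> 6. State: Yara=6, Eve=1
Event 5 (Eve -> Yara, 1): Eve: 1 -> 0, Yara: 6 -> 7. State: Yara=7, Eve=0
Event 6 (Yara -> Eve, 6): Yara: 7 -> 1, Eve: 0 -> 6. State: Yara=1, Eve=6

Yara's final count: 1

Answer: 1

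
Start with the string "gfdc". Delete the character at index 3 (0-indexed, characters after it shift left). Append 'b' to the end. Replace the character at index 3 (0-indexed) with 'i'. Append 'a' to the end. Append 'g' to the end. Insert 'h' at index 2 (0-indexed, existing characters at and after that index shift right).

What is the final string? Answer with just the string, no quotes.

Answer: gfhdiag

Derivation:
Applying each edit step by step:
Start: "gfdc"
Op 1 (delete idx 3 = 'c'): "gfdc" -> "gfd"
Op 2 (append 'b'): "gfd" -> "gfdb"
Op 3 (replace idx 3: 'b' -> 'i'): "gfdb" -> "gfdi"
Op 4 (append 'a'): "gfdi" -> "gfdia"
Op 5 (append 'g'): "gfdia" -> "gfdiag"
Op 6 (insert 'h' at idx 2): "gfdiag" -> "gfhdiag"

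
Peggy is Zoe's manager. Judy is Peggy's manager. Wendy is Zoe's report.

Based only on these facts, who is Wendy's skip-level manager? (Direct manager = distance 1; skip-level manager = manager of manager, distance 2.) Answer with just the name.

Reconstructing the manager chain from the given facts:
  Judy -> Peggy -> Zoe -> Wendy
(each arrow means 'manager of the next')
Positions in the chain (0 = top):
  position of Judy: 0
  position of Peggy: 1
  position of Zoe: 2
  position of Wendy: 3

Wendy is at position 3; the skip-level manager is 2 steps up the chain, i.e. position 1: Peggy.

Answer: Peggy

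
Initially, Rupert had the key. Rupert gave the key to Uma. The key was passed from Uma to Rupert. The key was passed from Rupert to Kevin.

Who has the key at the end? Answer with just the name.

Answer: Kevin

Derivation:
Tracking the key through each event:
Start: Rupert has the key.
After event 1: Uma has the key.
After event 2: Rupert has the key.
After event 3: Kevin has the key.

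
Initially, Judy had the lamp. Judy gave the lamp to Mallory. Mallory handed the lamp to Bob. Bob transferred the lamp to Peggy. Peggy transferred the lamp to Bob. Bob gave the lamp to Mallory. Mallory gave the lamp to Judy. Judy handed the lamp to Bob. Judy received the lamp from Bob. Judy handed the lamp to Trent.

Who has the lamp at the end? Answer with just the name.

Tracking the lamp through each event:
Start: Judy has the lamp.
After event 1: Mallory has the lamp.
After event 2: Bob has the lamp.
After event 3: Peggy has the lamp.
After event 4: Bob has the lamp.
After event 5: Mallory has the lamp.
After event 6: Judy has the lamp.
After event 7: Bob has the lamp.
After event 8: Judy has the lamp.
After event 9: Trent has the lamp.

Answer: Trent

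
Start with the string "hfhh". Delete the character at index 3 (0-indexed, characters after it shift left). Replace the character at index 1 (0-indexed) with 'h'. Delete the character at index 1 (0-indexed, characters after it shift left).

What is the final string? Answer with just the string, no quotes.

Answer: hh

Derivation:
Applying each edit step by step:
Start: "hfhh"
Op 1 (delete idx 3 = 'h'): "hfhh" -> "hfh"
Op 2 (replace idx 1: 'f' -> 'h'): "hfh" -> "hhh"
Op 3 (delete idx 1 = 'h'): "hhh" -> "hh"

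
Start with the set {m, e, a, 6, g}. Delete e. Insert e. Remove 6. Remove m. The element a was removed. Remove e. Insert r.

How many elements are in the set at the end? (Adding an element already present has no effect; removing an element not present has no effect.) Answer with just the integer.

Answer: 2

Derivation:
Tracking the set through each operation:
Start: {6, a, e, g, m}
Event 1 (remove e): removed. Set: {6, a, g, m}
Event 2 (add e): added. Set: {6, a, e, g, m}
Event 3 (remove 6): removed. Set: {a, e, g, m}
Event 4 (remove m): removed. Set: {a, e, g}
Event 5 (remove a): removed. Set: {e, g}
Event 6 (remove e): removed. Set: {g}
Event 7 (add r): added. Set: {g, r}

Final set: {g, r} (size 2)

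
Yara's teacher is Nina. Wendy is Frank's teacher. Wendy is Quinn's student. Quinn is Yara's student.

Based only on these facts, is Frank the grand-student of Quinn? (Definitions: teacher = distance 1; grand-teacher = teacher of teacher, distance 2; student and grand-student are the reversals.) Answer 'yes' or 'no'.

Reconstructing the teacher chain from the given facts:
  Nina -> Yara -> Quinn -> Wendy -> Frank
(each arrow means 'teacher of the next')
Positions in the chain (0 = top):
  position of Nina: 0
  position of Yara: 1
  position of Quinn: 2
  position of Wendy: 3
  position of Frank: 4

Frank is at position 4, Quinn is at position 2; signed distance (j - i) = -2.
'grand-student' requires j - i = -2. Actual distance is -2, so the relation HOLDS.

Answer: yes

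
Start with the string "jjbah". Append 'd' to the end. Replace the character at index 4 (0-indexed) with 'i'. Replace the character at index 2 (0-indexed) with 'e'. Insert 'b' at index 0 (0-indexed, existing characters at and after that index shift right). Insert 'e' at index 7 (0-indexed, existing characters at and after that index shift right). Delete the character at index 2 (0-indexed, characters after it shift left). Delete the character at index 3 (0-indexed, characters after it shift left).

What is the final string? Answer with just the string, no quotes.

Answer: bjeide

Derivation:
Applying each edit step by step:
Start: "jjbah"
Op 1 (append 'd'): "jjbah" -> "jjbahd"
Op 2 (replace idx 4: 'h' -> 'i'): "jjbahd" -> "jjbaid"
Op 3 (replace idx 2: 'b' -> 'e'): "jjbaid" -> "jjeaid"
Op 4 (insert 'b' at idx 0): "jjeaid" -> "bjjeaid"
Op 5 (insert 'e' at idx 7): "bjjeaid" -> "bjjeaide"
Op 6 (delete idx 2 = 'j'): "bjjeaide" -> "bjeaide"
Op 7 (delete idx 3 = 'a'): "bjeaide" -> "bjeide"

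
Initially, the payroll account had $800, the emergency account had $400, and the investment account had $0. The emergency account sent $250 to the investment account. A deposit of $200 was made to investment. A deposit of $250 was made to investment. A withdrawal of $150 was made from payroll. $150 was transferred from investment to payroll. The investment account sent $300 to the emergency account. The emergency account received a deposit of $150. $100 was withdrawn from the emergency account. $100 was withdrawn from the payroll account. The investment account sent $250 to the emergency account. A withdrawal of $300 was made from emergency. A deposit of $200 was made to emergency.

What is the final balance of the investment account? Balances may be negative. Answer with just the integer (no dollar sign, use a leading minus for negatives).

Tracking account balances step by step:
Start: payroll=800, emergency=400, investment=0
Event 1 (transfer 250 emergency -> investment): emergency: 400 - 250 = 150, investment: 0 + 250 = 250. Balances: payroll=800, emergency=150, investment=250
Event 2 (deposit 200 to investment): investment: 250 + 200 = 450. Balances: payroll=800, emergency=150, investment=450
Event 3 (deposit 250 to investment): investment: 450 + 250 = 700. Balances: payroll=800, emergency=150, investment=700
Event 4 (withdraw 150 from payroll): payroll: 800 - 150 = 650. Balances: payroll=650, emergency=150, investment=700
Event 5 (transfer 150 investment -> payroll): investment: 700 - 150 = 550, payroll: 650 + 150 = 800. Balances: payroll=800, emergency=150, investment=550
Event 6 (transfer 300 investment -> emergency): investment: 550 - 300 = 250, emergency: 150 + 300 = 450. Balances: payroll=800, emergency=450, investment=250
Event 7 (deposit 150 to emergency): emergency: 450 + 150 = 600. Balances: payroll=800, emergency=600, investment=250
Event 8 (withdraw 100 from emergency): emergency: 600 - 100 = 500. Balances: payroll=800, emergency=500, investment=250
Event 9 (withdraw 100 from payroll): payroll: 800 - 100 = 700. Balances: payroll=700, emergency=500, investment=250
Event 10 (transfer 250 investment -> emergency): investment: 250 - 250 = 0, emergency: 500 + 250 = 750. Balances: payroll=700, emergency=750, investment=0
Event 11 (withdraw 300 from emergency): emergency: 750 - 300 = 450. Balances: payroll=700, emergency=450, investment=0
Event 12 (deposit 200 to emergency): emergency: 450 + 200 = 650. Balances: payroll=700, emergency=650, investment=0

Final balance of investment: 0

Answer: 0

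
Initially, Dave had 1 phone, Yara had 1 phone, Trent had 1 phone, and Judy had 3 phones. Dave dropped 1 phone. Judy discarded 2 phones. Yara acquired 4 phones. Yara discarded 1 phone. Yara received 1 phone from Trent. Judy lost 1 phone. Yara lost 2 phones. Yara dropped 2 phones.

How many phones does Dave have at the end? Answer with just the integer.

Answer: 0

Derivation:
Tracking counts step by step:
Start: Dave=1, Yara=1, Trent=1, Judy=3
Event 1 (Dave -1): Dave: 1 -> 0. State: Dave=0, Yara=1, Trent=1, Judy=3
Event 2 (Judy -2): Judy: 3 -> 1. State: Dave=0, Yara=1, Trent=1, Judy=1
Event 3 (Yara +4): Yara: 1 -> 5. State: Dave=0, Yara=5, Trent=1, Judy=1
Event 4 (Yara -1): Yara: 5 -> 4. State: Dave=0, Yara=4, Trent=1, Judy=1
Event 5 (Trent -> Yara, 1): Trent: 1 -> 0, Yara: 4 -> 5. State: Dave=0, Yara=5, Trent=0, Judy=1
Event 6 (Judy -1): Judy: 1 -> 0. State: Dave=0, Yara=5, Trent=0, Judy=0
Event 7 (Yara -2): Yara: 5 -> 3. State: Dave=0, Yara=3, Trent=0, Judy=0
Event 8 (Yara -2): Yara: 3 -> 1. State: Dave=0, Yara=1, Trent=0, Judy=0

Dave's final count: 0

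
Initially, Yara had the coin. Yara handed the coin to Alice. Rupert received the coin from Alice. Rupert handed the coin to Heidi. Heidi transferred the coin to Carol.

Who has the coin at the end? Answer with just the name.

Answer: Carol

Derivation:
Tracking the coin through each event:
Start: Yara has the coin.
After event 1: Alice has the coin.
After event 2: Rupert has the coin.
After event 3: Heidi has the coin.
After event 4: Carol has the coin.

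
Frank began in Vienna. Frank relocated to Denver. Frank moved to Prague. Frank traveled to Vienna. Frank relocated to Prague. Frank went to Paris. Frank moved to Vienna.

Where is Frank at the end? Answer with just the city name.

Answer: Vienna

Derivation:
Tracking Frank's location:
Start: Frank is in Vienna.
After move 1: Vienna -> Denver. Frank is in Denver.
After move 2: Denver -> Prague. Frank is in Prague.
After move 3: Prague -> Vienna. Frank is in Vienna.
After move 4: Vienna -> Prague. Frank is in Prague.
After move 5: Prague -> Paris. Frank is in Paris.
After move 6: Paris -> Vienna. Frank is in Vienna.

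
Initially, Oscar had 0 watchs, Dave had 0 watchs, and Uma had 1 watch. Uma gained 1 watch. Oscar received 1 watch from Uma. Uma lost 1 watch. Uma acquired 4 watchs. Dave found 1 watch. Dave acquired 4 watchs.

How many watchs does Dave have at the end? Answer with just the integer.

Answer: 5

Derivation:
Tracking counts step by step:
Start: Oscar=0, Dave=0, Uma=1
Event 1 (Uma +1): Uma: 1 -> 2. State: Oscar=0, Dave=0, Uma=2
Event 2 (Uma -> Oscar, 1): Uma: 2 -> 1, Oscar: 0 -> 1. State: Oscar=1, Dave=0, Uma=1
Event 3 (Uma -1): Uma: 1 -> 0. State: Oscar=1, Dave=0, Uma=0
Event 4 (Uma +4): Uma: 0 -> 4. State: Oscar=1, Dave=0, Uma=4
Event 5 (Dave +1): Dave: 0 -> 1. State: Oscar=1, Dave=1, Uma=4
Event 6 (Dave +4): Dave: 1 -> 5. State: Oscar=1, Dave=5, Uma=4

Dave's final count: 5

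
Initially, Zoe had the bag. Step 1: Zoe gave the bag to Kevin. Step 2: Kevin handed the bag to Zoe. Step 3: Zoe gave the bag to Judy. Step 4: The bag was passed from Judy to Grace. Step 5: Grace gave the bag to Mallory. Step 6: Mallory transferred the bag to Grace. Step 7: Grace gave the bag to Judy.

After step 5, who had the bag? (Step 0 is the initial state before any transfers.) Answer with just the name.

Answer: Mallory

Derivation:
Tracking the bag holder through step 5:
After step 0 (start): Zoe
After step 1: Kevin
After step 2: Zoe
After step 3: Judy
After step 4: Grace
After step 5: Mallory

At step 5, the holder is Mallory.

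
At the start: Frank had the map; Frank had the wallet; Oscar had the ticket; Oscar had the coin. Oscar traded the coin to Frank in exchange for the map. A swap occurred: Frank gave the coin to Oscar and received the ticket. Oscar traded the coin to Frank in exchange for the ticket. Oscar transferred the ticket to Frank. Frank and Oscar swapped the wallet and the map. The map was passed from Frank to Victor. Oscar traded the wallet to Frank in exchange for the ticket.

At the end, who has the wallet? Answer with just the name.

Answer: Frank

Derivation:
Tracking all object holders:
Start: map:Frank, wallet:Frank, ticket:Oscar, coin:Oscar
Event 1 (swap coin<->map: now coin:Frank, map:Oscar). State: map:Oscar, wallet:Frank, ticket:Oscar, coin:Frank
Event 2 (swap coin<->ticket: now coin:Oscar, ticket:Frank). State: map:Oscar, wallet:Frank, ticket:Frank, coin:Oscar
Event 3 (swap coin<->ticket: now coin:Frank, ticket:Oscar). State: map:Oscar, wallet:Frank, ticket:Oscar, coin:Frank
Event 4 (give ticket: Oscar -> Frank). State: map:Oscar, wallet:Frank, ticket:Frank, coin:Frank
Event 5 (swap wallet<->map: now wallet:Oscar, map:Frank). State: map:Frank, wallet:Oscar, ticket:Frank, coin:Frank
Event 6 (give map: Frank -> Victor). State: map:Victor, wallet:Oscar, ticket:Frank, coin:Frank
Event 7 (swap wallet<->ticket: now wallet:Frank, ticket:Oscar). State: map:Victor, wallet:Frank, ticket:Oscar, coin:Frank

Final state: map:Victor, wallet:Frank, ticket:Oscar, coin:Frank
The wallet is held by Frank.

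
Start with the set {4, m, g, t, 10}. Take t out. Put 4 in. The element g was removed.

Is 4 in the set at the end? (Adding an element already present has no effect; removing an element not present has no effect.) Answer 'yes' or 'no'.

Answer: yes

Derivation:
Tracking the set through each operation:
Start: {10, 4, g, m, t}
Event 1 (remove t): removed. Set: {10, 4, g, m}
Event 2 (add 4): already present, no change. Set: {10, 4, g, m}
Event 3 (remove g): removed. Set: {10, 4, m}

Final set: {10, 4, m} (size 3)
4 is in the final set.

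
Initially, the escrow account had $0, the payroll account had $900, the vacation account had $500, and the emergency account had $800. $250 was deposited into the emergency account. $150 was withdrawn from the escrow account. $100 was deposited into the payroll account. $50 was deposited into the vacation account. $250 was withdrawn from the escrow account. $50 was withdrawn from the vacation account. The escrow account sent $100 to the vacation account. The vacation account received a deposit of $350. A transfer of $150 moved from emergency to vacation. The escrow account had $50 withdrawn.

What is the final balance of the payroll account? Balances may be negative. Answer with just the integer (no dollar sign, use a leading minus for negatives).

Tracking account balances step by step:
Start: escrow=0, payroll=900, vacation=500, emergency=800
Event 1 (deposit 250 to emergency): emergency: 800 + 250 = 1050. Balances: escrow=0, payroll=900, vacation=500, emergency=1050
Event 2 (withdraw 150 from escrow): escrow: 0 - 150 = -150. Balances: escrow=-150, payroll=900, vacation=500, emergency=1050
Event 3 (deposit 100 to payroll): payroll: 900 + 100 = 1000. Balances: escrow=-150, payroll=1000, vacation=500, emergency=1050
Event 4 (deposit 50 to vacation): vacation: 500 + 50 = 550. Balances: escrow=-150, payroll=1000, vacation=550, emergency=1050
Event 5 (withdraw 250 from escrow): escrow: -150 - 250 = -400. Balances: escrow=-400, payroll=1000, vacation=550, emergency=1050
Event 6 (withdraw 50 from vacation): vacation: 550 - 50 = 500. Balances: escrow=-400, payroll=1000, vacation=500, emergency=1050
Event 7 (transfer 100 escrow -> vacation): escrow: -400 - 100 = -500, vacation: 500 + 100 = 600. Balances: escrow=-500, payroll=1000, vacation=600, emergency=1050
Event 8 (deposit 350 to vacation): vacation: 600 + 350 = 950. Balances: escrow=-500, payroll=1000, vacation=950, emergency=1050
Event 9 (transfer 150 emergency -> vacation): emergency: 1050 - 150 = 900, vacation: 950 + 150 = 1100. Balances: escrow=-500, payroll=1000, vacation=1100, emergency=900
Event 10 (withdraw 50 from escrow): escrow: -500 - 50 = -550. Balances: escrow=-550, payroll=1000, vacation=1100, emergency=900

Final balance of payroll: 1000

Answer: 1000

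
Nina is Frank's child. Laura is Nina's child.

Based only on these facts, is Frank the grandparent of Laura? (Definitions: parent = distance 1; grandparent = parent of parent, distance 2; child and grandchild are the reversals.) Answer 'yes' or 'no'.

Reconstructing the parent chain from the given facts:
  Frank -> Nina -> Laura
(each arrow means 'parent of the next')
Positions in the chain (0 = top):
  position of Frank: 0
  position of Nina: 1
  position of Laura: 2

Frank is at position 0, Laura is at position 2; signed distance (j - i) = 2.
'grandparent' requires j - i = 2. Actual distance is 2, so the relation HOLDS.

Answer: yes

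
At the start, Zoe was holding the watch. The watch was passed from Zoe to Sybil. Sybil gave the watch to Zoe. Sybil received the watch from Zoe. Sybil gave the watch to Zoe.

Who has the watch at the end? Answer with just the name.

Tracking the watch through each event:
Start: Zoe has the watch.
After event 1: Sybil has the watch.
After event 2: Zoe has the watch.
After event 3: Sybil has the watch.
After event 4: Zoe has the watch.

Answer: Zoe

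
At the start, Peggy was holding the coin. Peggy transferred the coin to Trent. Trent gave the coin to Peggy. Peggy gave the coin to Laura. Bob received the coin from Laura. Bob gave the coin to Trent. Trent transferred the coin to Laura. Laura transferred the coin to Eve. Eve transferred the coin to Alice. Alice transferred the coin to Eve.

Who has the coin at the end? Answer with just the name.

Tracking the coin through each event:
Start: Peggy has the coin.
After event 1: Trent has the coin.
After event 2: Peggy has the coin.
After event 3: Laura has the coin.
After event 4: Bob has the coin.
After event 5: Trent has the coin.
After event 6: Laura has the coin.
After event 7: Eve has the coin.
After event 8: Alice has the coin.
After event 9: Eve has the coin.

Answer: Eve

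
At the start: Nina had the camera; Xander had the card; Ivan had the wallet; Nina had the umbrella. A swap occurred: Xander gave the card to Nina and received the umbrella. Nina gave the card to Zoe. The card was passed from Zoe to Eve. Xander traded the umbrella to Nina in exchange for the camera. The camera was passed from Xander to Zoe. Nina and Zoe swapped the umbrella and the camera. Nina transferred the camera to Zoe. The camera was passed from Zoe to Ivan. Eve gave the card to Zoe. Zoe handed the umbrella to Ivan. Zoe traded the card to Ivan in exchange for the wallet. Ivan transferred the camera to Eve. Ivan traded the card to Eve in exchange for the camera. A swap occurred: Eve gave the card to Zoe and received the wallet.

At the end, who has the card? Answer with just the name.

Answer: Zoe

Derivation:
Tracking all object holders:
Start: camera:Nina, card:Xander, wallet:Ivan, umbrella:Nina
Event 1 (swap card<->umbrella: now card:Nina, umbrella:Xander). State: camera:Nina, card:Nina, wallet:Ivan, umbrella:Xander
Event 2 (give card: Nina -> Zoe). State: camera:Nina, card:Zoe, wallet:Ivan, umbrella:Xander
Event 3 (give card: Zoe -> Eve). State: camera:Nina, card:Eve, wallet:Ivan, umbrella:Xander
Event 4 (swap umbrella<->camera: now umbrella:Nina, camera:Xander). State: camera:Xander, card:Eve, wallet:Ivan, umbrella:Nina
Event 5 (give camera: Xander -> Zoe). State: camera:Zoe, card:Eve, wallet:Ivan, umbrella:Nina
Event 6 (swap umbrella<->camera: now umbrella:Zoe, camera:Nina). State: camera:Nina, card:Eve, wallet:Ivan, umbrella:Zoe
Event 7 (give camera: Nina -> Zoe). State: camera:Zoe, card:Eve, wallet:Ivan, umbrella:Zoe
Event 8 (give camera: Zoe -> Ivan). State: camera:Ivan, card:Eve, wallet:Ivan, umbrella:Zoe
Event 9 (give card: Eve -> Zoe). State: camera:Ivan, card:Zoe, wallet:Ivan, umbrella:Zoe
Event 10 (give umbrella: Zoe -> Ivan). State: camera:Ivan, card:Zoe, wallet:Ivan, umbrella:Ivan
Event 11 (swap card<->wallet: now card:Ivan, wallet:Zoe). State: camera:Ivan, card:Ivan, wallet:Zoe, umbrella:Ivan
Event 12 (give camera: Ivan -> Eve). State: camera:Eve, card:Ivan, wallet:Zoe, umbrella:Ivan
Event 13 (swap card<->camera: now card:Eve, camera:Ivan). State: camera:Ivan, card:Eve, wallet:Zoe, umbrella:Ivan
Event 14 (swap card<->wallet: now card:Zoe, wallet:Eve). State: camera:Ivan, card:Zoe, wallet:Eve, umbrella:Ivan

Final state: camera:Ivan, card:Zoe, wallet:Eve, umbrella:Ivan
The card is held by Zoe.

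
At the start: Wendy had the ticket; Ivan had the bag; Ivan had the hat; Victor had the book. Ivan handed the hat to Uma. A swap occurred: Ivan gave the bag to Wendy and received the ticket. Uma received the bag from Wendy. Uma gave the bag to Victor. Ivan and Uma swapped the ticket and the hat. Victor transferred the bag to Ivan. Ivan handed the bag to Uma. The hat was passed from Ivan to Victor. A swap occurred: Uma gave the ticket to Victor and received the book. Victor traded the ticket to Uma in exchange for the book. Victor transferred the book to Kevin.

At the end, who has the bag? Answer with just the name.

Answer: Uma

Derivation:
Tracking all object holders:
Start: ticket:Wendy, bag:Ivan, hat:Ivan, book:Victor
Event 1 (give hat: Ivan -> Uma). State: ticket:Wendy, bag:Ivan, hat:Uma, book:Victor
Event 2 (swap bag<->ticket: now bag:Wendy, ticket:Ivan). State: ticket:Ivan, bag:Wendy, hat:Uma, book:Victor
Event 3 (give bag: Wendy -> Uma). State: ticket:Ivan, bag:Uma, hat:Uma, book:Victor
Event 4 (give bag: Uma -> Victor). State: ticket:Ivan, bag:Victor, hat:Uma, book:Victor
Event 5 (swap ticket<->hat: now ticket:Uma, hat:Ivan). State: ticket:Uma, bag:Victor, hat:Ivan, book:Victor
Event 6 (give bag: Victor -> Ivan). State: ticket:Uma, bag:Ivan, hat:Ivan, book:Victor
Event 7 (give bag: Ivan -> Uma). State: ticket:Uma, bag:Uma, hat:Ivan, book:Victor
Event 8 (give hat: Ivan -> Victor). State: ticket:Uma, bag:Uma, hat:Victor, book:Victor
Event 9 (swap ticket<->book: now ticket:Victor, book:Uma). State: ticket:Victor, bag:Uma, hat:Victor, book:Uma
Event 10 (swap ticket<->book: now ticket:Uma, book:Victor). State: ticket:Uma, bag:Uma, hat:Victor, book:Victor
Event 11 (give book: Victor -> Kevin). State: ticket:Uma, bag:Uma, hat:Victor, book:Kevin

Final state: ticket:Uma, bag:Uma, hat:Victor, book:Kevin
The bag is held by Uma.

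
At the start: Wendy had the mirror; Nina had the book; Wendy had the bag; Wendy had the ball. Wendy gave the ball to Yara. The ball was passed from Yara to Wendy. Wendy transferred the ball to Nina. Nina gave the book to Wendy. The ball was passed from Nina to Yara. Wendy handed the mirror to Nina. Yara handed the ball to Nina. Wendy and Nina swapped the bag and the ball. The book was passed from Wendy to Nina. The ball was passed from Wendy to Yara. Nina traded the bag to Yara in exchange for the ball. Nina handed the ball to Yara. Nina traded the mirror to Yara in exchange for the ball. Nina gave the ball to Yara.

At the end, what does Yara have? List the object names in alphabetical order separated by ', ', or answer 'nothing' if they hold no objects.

Tracking all object holders:
Start: mirror:Wendy, book:Nina, bag:Wendy, ball:Wendy
Event 1 (give ball: Wendy -> Yara). State: mirror:Wendy, book:Nina, bag:Wendy, ball:Yara
Event 2 (give ball: Yara -> Wendy). State: mirror:Wendy, book:Nina, bag:Wendy, ball:Wendy
Event 3 (give ball: Wendy -> Nina). State: mirror:Wendy, book:Nina, bag:Wendy, ball:Nina
Event 4 (give book: Nina -> Wendy). State: mirror:Wendy, book:Wendy, bag:Wendy, ball:Nina
Event 5 (give ball: Nina -> Yara). State: mirror:Wendy, book:Wendy, bag:Wendy, ball:Yara
Event 6 (give mirror: Wendy -> Nina). State: mirror:Nina, book:Wendy, bag:Wendy, ball:Yara
Event 7 (give ball: Yara -> Nina). State: mirror:Nina, book:Wendy, bag:Wendy, ball:Nina
Event 8 (swap bag<->ball: now bag:Nina, ball:Wendy). State: mirror:Nina, book:Wendy, bag:Nina, ball:Wendy
Event 9 (give book: Wendy -> Nina). State: mirror:Nina, book:Nina, bag:Nina, ball:Wendy
Event 10 (give ball: Wendy -> Yara). State: mirror:Nina, book:Nina, bag:Nina, ball:Yara
Event 11 (swap bag<->ball: now bag:Yara, ball:Nina). State: mirror:Nina, book:Nina, bag:Yara, ball:Nina
Event 12 (give ball: Nina -> Yara). State: mirror:Nina, book:Nina, bag:Yara, ball:Yara
Event 13 (swap mirror<->ball: now mirror:Yara, ball:Nina). State: mirror:Yara, book:Nina, bag:Yara, ball:Nina
Event 14 (give ball: Nina -> Yara). State: mirror:Yara, book:Nina, bag:Yara, ball:Yara

Final state: mirror:Yara, book:Nina, bag:Yara, ball:Yara
Yara holds: bag, ball, mirror.

Answer: bag, ball, mirror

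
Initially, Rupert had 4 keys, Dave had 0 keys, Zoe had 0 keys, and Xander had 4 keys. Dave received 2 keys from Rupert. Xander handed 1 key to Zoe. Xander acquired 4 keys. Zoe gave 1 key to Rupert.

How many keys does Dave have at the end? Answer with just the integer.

Tracking counts step by step:
Start: Rupert=4, Dave=0, Zoe=0, Xander=4
Event 1 (Rupert -> Dave, 2): Rupert: 4 -> 2, Dave: 0 -> 2. State: Rupert=2, Dave=2, Zoe=0, Xander=4
Event 2 (Xander -> Zoe, 1): Xander: 4 -> 3, Zoe: 0 -> 1. State: Rupert=2, Dave=2, Zoe=1, Xander=3
Event 3 (Xander +4): Xander: 3 -> 7. State: Rupert=2, Dave=2, Zoe=1, Xander=7
Event 4 (Zoe -> Rupert, 1): Zoe: 1 -> 0, Rupert: 2 -> 3. State: Rupert=3, Dave=2, Zoe=0, Xander=7

Dave's final count: 2

Answer: 2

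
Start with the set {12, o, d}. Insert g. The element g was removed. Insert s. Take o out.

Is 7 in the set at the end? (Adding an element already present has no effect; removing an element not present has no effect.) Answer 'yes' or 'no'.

Tracking the set through each operation:
Start: {12, d, o}
Event 1 (add g): added. Set: {12, d, g, o}
Event 2 (remove g): removed. Set: {12, d, o}
Event 3 (add s): added. Set: {12, d, o, s}
Event 4 (remove o): removed. Set: {12, d, s}

Final set: {12, d, s} (size 3)
7 is NOT in the final set.

Answer: no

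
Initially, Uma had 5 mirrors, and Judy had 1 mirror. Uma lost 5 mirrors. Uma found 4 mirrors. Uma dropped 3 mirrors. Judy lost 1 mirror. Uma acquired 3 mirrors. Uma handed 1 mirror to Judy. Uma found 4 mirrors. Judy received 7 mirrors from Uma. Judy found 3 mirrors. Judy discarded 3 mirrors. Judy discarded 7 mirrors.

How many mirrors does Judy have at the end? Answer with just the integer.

Tracking counts step by step:
Start: Uma=5, Judy=1
Event 1 (Uma -5): Uma: 5 -> 0. State: Uma=0, Judy=1
Event 2 (Uma +4): Uma: 0 -> 4. State: Uma=4, Judy=1
Event 3 (Uma -3): Uma: 4 -> 1. State: Uma=1, Judy=1
Event 4 (Judy -1): Judy: 1 -> 0. State: Uma=1, Judy=0
Event 5 (Uma +3): Uma: 1 -> 4. State: Uma=4, Judy=0
Event 6 (Uma -> Judy, 1): Uma: 4 -> 3, Judy: 0 -> 1. State: Uma=3, Judy=1
Event 7 (Uma +4): Uma: 3 -> 7. State: Uma=7, Judy=1
Event 8 (Uma -> Judy, 7): Uma: 7 -> 0, Judy: 1 -> 8. State: Uma=0, Judy=8
Event 9 (Judy +3): Judy: 8 -> 11. State: Uma=0, Judy=11
Event 10 (Judy -3): Judy: 11 -> 8. State: Uma=0, Judy=8
Event 11 (Judy -7): Judy: 8 -> 1. State: Uma=0, Judy=1

Judy's final count: 1

Answer: 1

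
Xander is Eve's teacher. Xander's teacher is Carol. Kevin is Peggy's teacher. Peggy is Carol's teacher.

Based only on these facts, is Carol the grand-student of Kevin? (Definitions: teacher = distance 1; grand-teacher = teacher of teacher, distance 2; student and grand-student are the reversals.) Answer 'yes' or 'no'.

Answer: yes

Derivation:
Reconstructing the teacher chain from the given facts:
  Kevin -> Peggy -> Carol -> Xander -> Eve
(each arrow means 'teacher of the next')
Positions in the chain (0 = top):
  position of Kevin: 0
  position of Peggy: 1
  position of Carol: 2
  position of Xander: 3
  position of Eve: 4

Carol is at position 2, Kevin is at position 0; signed distance (j - i) = -2.
'grand-student' requires j - i = -2. Actual distance is -2, so the relation HOLDS.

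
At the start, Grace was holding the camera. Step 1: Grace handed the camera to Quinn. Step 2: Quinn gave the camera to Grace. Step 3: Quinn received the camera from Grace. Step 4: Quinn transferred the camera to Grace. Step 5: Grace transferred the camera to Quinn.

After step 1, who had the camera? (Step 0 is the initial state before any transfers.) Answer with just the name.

Tracking the camera holder through step 1:
After step 0 (start): Grace
After step 1: Quinn

At step 1, the holder is Quinn.

Answer: Quinn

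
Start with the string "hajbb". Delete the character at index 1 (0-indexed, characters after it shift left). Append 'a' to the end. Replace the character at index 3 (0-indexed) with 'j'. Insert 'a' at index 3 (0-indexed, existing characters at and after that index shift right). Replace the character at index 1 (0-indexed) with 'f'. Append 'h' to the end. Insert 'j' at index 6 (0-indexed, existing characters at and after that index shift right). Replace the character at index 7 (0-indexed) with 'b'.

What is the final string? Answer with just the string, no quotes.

Applying each edit step by step:
Start: "hajbb"
Op 1 (delete idx 1 = 'a'): "hajbb" -> "hjbb"
Op 2 (append 'a'): "hjbb" -> "hjbba"
Op 3 (replace idx 3: 'b' -> 'j'): "hjbba" -> "hjbja"
Op 4 (insert 'a' at idx 3): "hjbja" -> "hjbaja"
Op 5 (replace idx 1: 'j' -> 'f'): "hjbaja" -> "hfbaja"
Op 6 (append 'h'): "hfbaja" -> "hfbajah"
Op 7 (insert 'j' at idx 6): "hfbajah" -> "hfbajajh"
Op 8 (replace idx 7: 'h' -> 'b'): "hfbajajh" -> "hfbajajb"

Answer: hfbajajb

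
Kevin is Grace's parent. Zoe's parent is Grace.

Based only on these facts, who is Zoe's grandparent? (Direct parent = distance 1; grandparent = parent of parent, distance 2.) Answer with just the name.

Answer: Kevin

Derivation:
Reconstructing the parent chain from the given facts:
  Kevin -> Grace -> Zoe
(each arrow means 'parent of the next')
Positions in the chain (0 = top):
  position of Kevin: 0
  position of Grace: 1
  position of Zoe: 2

Zoe is at position 2; the grandparent is 2 steps up the chain, i.e. position 0: Kevin.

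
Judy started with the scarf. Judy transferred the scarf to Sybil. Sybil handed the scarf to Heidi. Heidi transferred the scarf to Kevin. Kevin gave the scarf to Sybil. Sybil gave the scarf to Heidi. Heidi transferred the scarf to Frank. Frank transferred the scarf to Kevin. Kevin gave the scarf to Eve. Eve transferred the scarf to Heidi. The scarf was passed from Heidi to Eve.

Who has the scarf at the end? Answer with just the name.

Answer: Eve

Derivation:
Tracking the scarf through each event:
Start: Judy has the scarf.
After event 1: Sybil has the scarf.
After event 2: Heidi has the scarf.
After event 3: Kevin has the scarf.
After event 4: Sybil has the scarf.
After event 5: Heidi has the scarf.
After event 6: Frank has the scarf.
After event 7: Kevin has the scarf.
After event 8: Eve has the scarf.
After event 9: Heidi has the scarf.
After event 10: Eve has the scarf.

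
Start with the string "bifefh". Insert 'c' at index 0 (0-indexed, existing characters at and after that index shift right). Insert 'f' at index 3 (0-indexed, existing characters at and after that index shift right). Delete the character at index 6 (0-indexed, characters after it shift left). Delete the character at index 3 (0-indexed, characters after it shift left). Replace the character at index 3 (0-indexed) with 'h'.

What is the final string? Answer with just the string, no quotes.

Answer: cbiheh

Derivation:
Applying each edit step by step:
Start: "bifefh"
Op 1 (insert 'c' at idx 0): "bifefh" -> "cbifefh"
Op 2 (insert 'f' at idx 3): "cbifefh" -> "cbiffefh"
Op 3 (delete idx 6 = 'f'): "cbiffefh" -> "cbiffeh"
Op 4 (delete idx 3 = 'f'): "cbiffeh" -> "cbifeh"
Op 5 (replace idx 3: 'f' -> 'h'): "cbifeh" -> "cbiheh"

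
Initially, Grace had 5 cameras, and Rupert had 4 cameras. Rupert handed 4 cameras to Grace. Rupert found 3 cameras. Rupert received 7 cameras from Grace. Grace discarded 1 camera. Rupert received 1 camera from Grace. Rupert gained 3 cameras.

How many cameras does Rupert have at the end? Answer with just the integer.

Answer: 14

Derivation:
Tracking counts step by step:
Start: Grace=5, Rupert=4
Event 1 (Rupert -> Grace, 4): Rupert: 4 -> 0, Grace: 5 -> 9. State: Grace=9, Rupert=0
Event 2 (Rupert +3): Rupert: 0 -> 3. State: Grace=9, Rupert=3
Event 3 (Grace -> Rupert, 7): Grace: 9 -> 2, Rupert: 3 -> 10. State: Grace=2, Rupert=10
Event 4 (Grace -1): Grace: 2 -> 1. State: Grace=1, Rupert=10
Event 5 (Grace -> Rupert, 1): Grace: 1 -> 0, Rupert: 10 -> 11. State: Grace=0, Rupert=11
Event 6 (Rupert +3): Rupert: 11 -> 14. State: Grace=0, Rupert=14

Rupert's final count: 14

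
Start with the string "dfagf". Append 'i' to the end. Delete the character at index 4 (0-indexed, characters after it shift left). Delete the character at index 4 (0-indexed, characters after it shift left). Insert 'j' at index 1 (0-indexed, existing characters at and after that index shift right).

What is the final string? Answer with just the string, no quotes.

Applying each edit step by step:
Start: "dfagf"
Op 1 (append 'i'): "dfagf" -> "dfagfi"
Op 2 (delete idx 4 = 'f'): "dfagfi" -> "dfagi"
Op 3 (delete idx 4 = 'i'): "dfagi" -> "dfag"
Op 4 (insert 'j' at idx 1): "dfag" -> "djfag"

Answer: djfag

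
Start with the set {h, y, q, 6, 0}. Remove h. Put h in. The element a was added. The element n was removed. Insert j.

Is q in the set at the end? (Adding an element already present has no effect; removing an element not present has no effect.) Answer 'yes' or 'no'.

Tracking the set through each operation:
Start: {0, 6, h, q, y}
Event 1 (remove h): removed. Set: {0, 6, q, y}
Event 2 (add h): added. Set: {0, 6, h, q, y}
Event 3 (add a): added. Set: {0, 6, a, h, q, y}
Event 4 (remove n): not present, no change. Set: {0, 6, a, h, q, y}
Event 5 (add j): added. Set: {0, 6, a, h, j, q, y}

Final set: {0, 6, a, h, j, q, y} (size 7)
q is in the final set.

Answer: yes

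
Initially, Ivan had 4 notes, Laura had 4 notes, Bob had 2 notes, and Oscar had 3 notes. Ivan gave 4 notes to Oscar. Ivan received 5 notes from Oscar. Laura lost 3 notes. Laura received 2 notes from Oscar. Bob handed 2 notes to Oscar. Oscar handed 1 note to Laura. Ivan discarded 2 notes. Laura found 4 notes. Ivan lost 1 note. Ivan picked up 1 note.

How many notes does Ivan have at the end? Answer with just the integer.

Answer: 3

Derivation:
Tracking counts step by step:
Start: Ivan=4, Laura=4, Bob=2, Oscar=3
Event 1 (Ivan -> Oscar, 4): Ivan: 4 -> 0, Oscar: 3 -> 7. State: Ivan=0, Laura=4, Bob=2, Oscar=7
Event 2 (Oscar -> Ivan, 5): Oscar: 7 -> 2, Ivan: 0 -> 5. State: Ivan=5, Laura=4, Bob=2, Oscar=2
Event 3 (Laura -3): Laura: 4 -> 1. State: Ivan=5, Laura=1, Bob=2, Oscar=2
Event 4 (Oscar -> Laura, 2): Oscar: 2 -> 0, Laura: 1 -> 3. State: Ivan=5, Laura=3, Bob=2, Oscar=0
Event 5 (Bob -> Oscar, 2): Bob: 2 -> 0, Oscar: 0 -> 2. State: Ivan=5, Laura=3, Bob=0, Oscar=2
Event 6 (Oscar -> Laura, 1): Oscar: 2 -> 1, Laura: 3 -> 4. State: Ivan=5, Laura=4, Bob=0, Oscar=1
Event 7 (Ivan -2): Ivan: 5 -> 3. State: Ivan=3, Laura=4, Bob=0, Oscar=1
Event 8 (Laura +4): Laura: 4 -> 8. State: Ivan=3, Laura=8, Bob=0, Oscar=1
Event 9 (Ivan -1): Ivan: 3 -> 2. State: Ivan=2, Laura=8, Bob=0, Oscar=1
Event 10 (Ivan +1): Ivan: 2 -> 3. State: Ivan=3, Laura=8, Bob=0, Oscar=1

Ivan's final count: 3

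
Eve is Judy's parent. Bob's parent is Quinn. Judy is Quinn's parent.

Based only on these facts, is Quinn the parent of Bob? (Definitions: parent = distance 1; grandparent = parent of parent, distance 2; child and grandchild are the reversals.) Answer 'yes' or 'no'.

Reconstructing the parent chain from the given facts:
  Eve -> Judy -> Quinn -> Bob
(each arrow means 'parent of the next')
Positions in the chain (0 = top):
  position of Eve: 0
  position of Judy: 1
  position of Quinn: 2
  position of Bob: 3

Quinn is at position 2, Bob is at position 3; signed distance (j - i) = 1.
'parent' requires j - i = 1. Actual distance is 1, so the relation HOLDS.

Answer: yes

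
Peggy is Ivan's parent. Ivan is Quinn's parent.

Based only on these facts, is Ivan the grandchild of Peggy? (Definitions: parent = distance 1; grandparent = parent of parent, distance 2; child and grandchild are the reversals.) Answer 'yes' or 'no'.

Answer: no

Derivation:
Reconstructing the parent chain from the given facts:
  Peggy -> Ivan -> Quinn
(each arrow means 'parent of the next')
Positions in the chain (0 = top):
  position of Peggy: 0
  position of Ivan: 1
  position of Quinn: 2

Ivan is at position 1, Peggy is at position 0; signed distance (j - i) = -1.
'grandchild' requires j - i = -2. Actual distance is -1, so the relation does NOT hold.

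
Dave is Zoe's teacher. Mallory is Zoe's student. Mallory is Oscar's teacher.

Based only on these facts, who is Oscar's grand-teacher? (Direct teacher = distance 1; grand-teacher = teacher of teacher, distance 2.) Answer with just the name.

Answer: Zoe

Derivation:
Reconstructing the teacher chain from the given facts:
  Dave -> Zoe -> Mallory -> Oscar
(each arrow means 'teacher of the next')
Positions in the chain (0 = top):
  position of Dave: 0
  position of Zoe: 1
  position of Mallory: 2
  position of Oscar: 3

Oscar is at position 3; the grand-teacher is 2 steps up the chain, i.e. position 1: Zoe.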